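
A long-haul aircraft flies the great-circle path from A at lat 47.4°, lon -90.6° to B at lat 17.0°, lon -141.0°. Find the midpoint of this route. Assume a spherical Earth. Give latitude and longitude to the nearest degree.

≈ lat 35°, lon -120°

The haversine formula gives a central angle δ ≈ 0.892 rad (51.1°) between the endpoints.
Interpolate at f = 1/2 with slerp weights a = sin((1−f)δ)/sin δ ≈ 0.554, b = sin(fδ)/sin δ ≈ 0.554.
p = a·p₁ + b·p₂ ≈ (-0.416, -0.709, 0.570); φ = arcsin(p_z) ≈ 34.75°, λ = atan2(p_y, p_x) ≈ -120.40°.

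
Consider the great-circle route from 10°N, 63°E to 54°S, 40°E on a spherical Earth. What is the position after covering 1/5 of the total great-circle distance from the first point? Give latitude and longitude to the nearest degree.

Convert each endpoint to a unit vector on the sphere (x = cos φ cos λ, y = cos φ sin λ, z = sin φ).
The central angle between the endpoints is δ = arccos(p₁·p₂) ≈ 1.168 rad (66.9°).
Interpolate at f = 1/5 with slerp weights a = sin((1−f)δ)/sin δ ≈ 0.874, b = sin(fδ)/sin δ ≈ 0.252.
p = a·p₁ + b·p₂ ≈ (0.504, 0.862, -0.052); φ = arcsin(p_z) ≈ -2.97°, λ = atan2(p_y, p_x) ≈ 59.68°.

≈ 3°S, 60°E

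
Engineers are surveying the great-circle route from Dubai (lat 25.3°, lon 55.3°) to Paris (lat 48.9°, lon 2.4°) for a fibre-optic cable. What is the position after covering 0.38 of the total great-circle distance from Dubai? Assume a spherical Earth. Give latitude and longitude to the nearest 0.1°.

Write both endpoints as unit vectors p₁, p₂ with components (cos φ cos λ, cos φ sin λ, sin φ).
The central angle between the endpoints is δ = arccos(p₁·p₂) ≈ 0.822 rad (47.1°).
Interpolate at f = 0.38 with slerp weights a = sin((1−f)δ)/sin δ ≈ 0.666, b = sin(fδ)/sin δ ≈ 0.420.
p = a·p₁ + b·p₂ ≈ (0.618, 0.507, 0.601); φ = arcsin(p_z) ≈ 36.93°, λ = atan2(p_y, p_x) ≈ 39.33°.

≈ lat 36.9°, lon 39.3°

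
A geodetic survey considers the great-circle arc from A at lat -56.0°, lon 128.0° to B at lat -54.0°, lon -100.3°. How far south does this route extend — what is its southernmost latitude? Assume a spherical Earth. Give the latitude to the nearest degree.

≈ -74°

The great circle lies in the plane with unit normal n̂ = (p₁ × p₂)/|p₁ × p₂|.
Here n̂_z ≈ +0.275; the vertex latitude is φ_max = arccos|n̂_z| ≈ 74.0°.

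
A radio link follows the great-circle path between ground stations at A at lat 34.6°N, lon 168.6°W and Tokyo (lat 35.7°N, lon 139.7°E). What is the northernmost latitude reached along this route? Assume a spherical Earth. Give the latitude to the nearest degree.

≈ 38°N

The great circle lies in the plane with unit normal n̂ = (p₁ × p₂)/|p₁ × p₂|.
Here n̂_z ≈ -0.787; the vertex latitude is φ_max = arccos|n̂_z| ≈ 38.1°.
Check via Clairaut: cos φ_max = |cos φ₁| · sin C = cos(34.6°)·sin(73.0°) ≈ 0.787, again giving ≈ 38.1°.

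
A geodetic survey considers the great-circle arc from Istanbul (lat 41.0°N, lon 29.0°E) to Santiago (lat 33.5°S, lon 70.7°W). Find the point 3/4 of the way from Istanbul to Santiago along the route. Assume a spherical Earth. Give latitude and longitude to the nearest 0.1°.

Write both endpoints as unit vectors p₁, p₂ with components (cos φ cos λ, cos φ sin λ, sin φ).
The central angle between the endpoints is δ = arccos(p₁·p₂) ≈ 2.058 rad (117.9°).
Interpolate at f = 3/4 with slerp weights a = sin((1−f)δ)/sin δ ≈ 0.557, b = sin(fδ)/sin δ ≈ 1.131.
p = a·p₁ + b·p₂ ≈ (0.679, -0.687, -0.259); φ = arcsin(p_z) ≈ -15.01°, λ = atan2(p_y, p_x) ≈ -45.30°.

≈ lat 15.0°S, lon 45.3°W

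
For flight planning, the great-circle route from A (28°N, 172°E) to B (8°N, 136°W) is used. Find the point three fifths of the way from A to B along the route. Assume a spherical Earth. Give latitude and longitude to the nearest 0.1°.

≈ (17.7°N, 155.3°W)

The haversine formula gives a central angle δ ≈ 0.923 rad (52.9°) between the endpoints.
Interpolate at f = 3/5 with slerp weights a = sin((1−f)δ)/sin δ ≈ 0.453, b = sin(fδ)/sin δ ≈ 0.659.
p = a·p₁ + b·p₂ ≈ (-0.865, -0.398, 0.304); φ = arcsin(p_z) ≈ 17.71°, λ = atan2(p_y, p_x) ≈ -155.30°.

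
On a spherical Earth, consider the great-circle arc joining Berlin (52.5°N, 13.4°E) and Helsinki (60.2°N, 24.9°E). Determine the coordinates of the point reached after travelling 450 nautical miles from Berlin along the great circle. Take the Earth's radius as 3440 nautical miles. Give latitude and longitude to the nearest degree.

Convert each endpoint to a unit vector on the sphere (x = cos φ cos λ, y = cos φ sin λ, z = sin φ).
The central angle between the endpoints is δ = arccos(p₁·p₂) ≈ 0.174 rad (10.0°). The total great-circle distance is δ·R ≈ 0.174 × 3440 ≈ 598 nmi, so the target fraction is f = 450/598 ≈ 0.752.
Interpolate at f ≈ 0.752 with slerp weights a = sin((1−f)δ)/sin δ ≈ 0.249, b = sin(fδ)/sin δ ≈ 0.754.
p = a·p₁ + b·p₂ ≈ (0.487, 0.193, 0.852); φ = arcsin(p_z) ≈ 58.40°, λ = atan2(p_y, p_x) ≈ 21.59°.

≈ 58°N, 22°E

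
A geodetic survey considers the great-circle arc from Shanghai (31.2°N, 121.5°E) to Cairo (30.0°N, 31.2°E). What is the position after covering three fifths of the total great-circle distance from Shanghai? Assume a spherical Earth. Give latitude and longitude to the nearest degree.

≈ 39°N, 66°E

Convert each endpoint to a unit vector on the sphere (x = cos φ cos λ, y = cos φ sin λ, z = sin φ).
The central angle between the endpoints is δ = arccos(p₁·p₂) ≈ 1.313 rad (75.2°).
Interpolate at f = 3/5 with slerp weights a = sin((1−f)δ)/sin δ ≈ 0.518, b = sin(fδ)/sin δ ≈ 0.733.
p = a·p₁ + b·p₂ ≈ (0.311, 0.707, 0.635); φ = arcsin(p_z) ≈ 39.43°, λ = atan2(p_y, p_x) ≈ 66.24°.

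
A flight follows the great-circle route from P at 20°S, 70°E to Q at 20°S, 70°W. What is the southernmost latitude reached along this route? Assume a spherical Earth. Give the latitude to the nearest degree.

The great circle lies in the plane with unit normal n̂ = (p₁ × p₂)/|p₁ × p₂|.
Here n̂_z ≈ -0.685; the vertex latitude is φ_max = arccos|n̂_z| ≈ 46.8°.

≈ 47°S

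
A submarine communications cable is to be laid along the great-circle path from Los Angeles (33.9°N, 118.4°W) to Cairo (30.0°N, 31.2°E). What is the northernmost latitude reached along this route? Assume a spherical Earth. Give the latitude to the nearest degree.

The great circle lies in the plane with unit normal n̂ = (p₁ × p₂)/|p₁ × p₂|.
Here n̂_z ≈ +0.387; the vertex latitude is φ_max = arccos|n̂_z| ≈ 67.2°.
Check via Clairaut: cos φ_max = |cos φ₁| · sin C = cos(33.9°)·sin(27.8°) ≈ 0.387, again giving ≈ 67.2°.

≈ 67°N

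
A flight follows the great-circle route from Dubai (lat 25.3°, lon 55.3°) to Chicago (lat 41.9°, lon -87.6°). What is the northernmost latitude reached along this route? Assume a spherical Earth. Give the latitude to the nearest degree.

The great circle lies in the plane with unit normal n̂ = (p₁ × p₂)/|p₁ × p₂|.
Here n̂_z ≈ -0.419; the vertex latitude is φ_max = arccos|n̂_z| ≈ 65.2°.
Check via Clairaut: cos φ_max = |cos φ₁| · sin C = cos(25.3°)·sin(27.6°) ≈ 0.419, again giving ≈ 65.2°.

≈ 65°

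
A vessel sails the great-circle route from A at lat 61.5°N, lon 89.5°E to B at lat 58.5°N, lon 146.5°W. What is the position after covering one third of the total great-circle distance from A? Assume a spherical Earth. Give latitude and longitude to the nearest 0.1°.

The haversine formula gives a central angle δ ≈ 0.915 rad (52.4°) between the endpoints.
Interpolate at f = 1/3 with slerp weights a = sin((1−f)δ)/sin δ ≈ 0.723, b = sin(fδ)/sin δ ≈ 0.379.
p = a·p₁ + b·p₂ ≈ (-0.162, 0.236, 0.958); φ = arcsin(p_z) ≈ 73.38°, λ = atan2(p_y, p_x) ≈ 124.52°.

≈ lat 73.4°N, lon 124.5°E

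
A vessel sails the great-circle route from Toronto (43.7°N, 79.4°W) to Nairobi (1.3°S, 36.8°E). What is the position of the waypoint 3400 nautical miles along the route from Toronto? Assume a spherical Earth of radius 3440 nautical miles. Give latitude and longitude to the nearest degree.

Write both endpoints as unit vectors p₁, p₂ with components (cos φ cos λ, cos φ sin λ, sin φ).
The central angle between the endpoints is δ = arccos(p₁·p₂) ≈ 1.912 rad (109.6°). The total great-circle distance is δ·R ≈ 1.912 × 3440 ≈ 6578 nmi, so the target fraction is f = 3400/6578 ≈ 0.517.
Interpolate at f ≈ 0.517 with slerp weights a = sin((1−f)δ)/sin δ ≈ 0.847, b = sin(fδ)/sin δ ≈ 0.886.
p = a·p₁ + b·p₂ ≈ (0.822, -0.071, 0.565); φ = arcsin(p_z) ≈ 34.40°, λ = atan2(p_y, p_x) ≈ -4.93°.

≈ 34°N, 5°W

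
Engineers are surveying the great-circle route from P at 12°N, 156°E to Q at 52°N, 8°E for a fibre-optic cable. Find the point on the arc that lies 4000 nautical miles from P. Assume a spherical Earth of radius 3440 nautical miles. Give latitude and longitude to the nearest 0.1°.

Write both endpoints as unit vectors p₁, p₂ with components (cos φ cos λ, cos φ sin λ, sin φ).
The central angle between the endpoints is δ = arccos(p₁·p₂) ≈ 1.925 rad (110.3°). The total great-circle distance is δ·R ≈ 1.925 × 3440 ≈ 6622 nmi, so the target fraction is f = 4000/6622 ≈ 0.604.
Interpolate at f ≈ 0.604 with slerp weights a = sin((1−f)δ)/sin δ ≈ 0.736, b = sin(fδ)/sin δ ≈ 0.979.
p = a·p₁ + b·p₂ ≈ (-0.061, 0.377, 0.924); φ = arcsin(p_z) ≈ 67.56°, λ = atan2(p_y, p_x) ≈ 99.23°.

≈ 67.6°N, 99.2°E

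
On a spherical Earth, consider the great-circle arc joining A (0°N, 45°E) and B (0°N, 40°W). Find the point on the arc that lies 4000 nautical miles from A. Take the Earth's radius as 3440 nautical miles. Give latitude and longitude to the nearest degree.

Write both endpoints as unit vectors p₁, p₂ with components (cos φ cos λ, cos φ sin λ, sin φ).
The central angle between the endpoints is δ = arccos(p₁·p₂) ≈ 1.484 rad (85.0°). The total great-circle distance is δ·R ≈ 1.484 × 3440 ≈ 5103 nmi, so the target fraction is f = 4000/5103 ≈ 0.784.
Interpolate at f ≈ 0.784 with slerp weights a = sin((1−f)δ)/sin δ ≈ 0.316, b = sin(fδ)/sin δ ≈ 0.921.
p = a·p₁ + b·p₂ ≈ (0.930, -0.368, 0.000); φ = arcsin(p_z) ≈ 0.00°, λ = atan2(p_y, p_x) ≈ -21.62°.

≈ (0°N, 22°W)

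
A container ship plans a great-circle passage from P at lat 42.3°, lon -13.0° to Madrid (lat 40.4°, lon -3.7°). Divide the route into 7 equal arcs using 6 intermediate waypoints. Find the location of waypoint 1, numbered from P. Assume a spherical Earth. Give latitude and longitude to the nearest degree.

≈ lat 42°, lon -12°

Convert each endpoint to a unit vector on the sphere (x = cos φ cos λ, y = cos φ sin λ, z = sin φ).
The central angle between the endpoints is δ = arccos(p₁·p₂) ≈ 0.126 rad (7.2°).
Interpolate at f = 1/7 with slerp weights a = sin((1−f)δ)/sin δ ≈ 0.858, b = sin(fδ)/sin δ ≈ 0.143.
p = a·p₁ + b·p₂ ≈ (0.727, -0.150, 0.670); φ = arcsin(p_z) ≈ 42.08°, λ = atan2(p_y, p_x) ≈ -11.64°.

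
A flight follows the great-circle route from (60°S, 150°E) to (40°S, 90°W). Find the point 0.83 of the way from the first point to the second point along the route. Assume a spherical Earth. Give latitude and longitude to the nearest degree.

≈ (50°S, 98°W)

From cos δ = sin φ₁ sin φ₂ + cos φ₁ cos φ₂ cos Δλ, the central angle is δ ≈ 1.197 rad (68.6°).
Interpolate at f = 0.83 with slerp weights a = sin((1−f)δ)/sin δ ≈ 0.217, b = sin(fδ)/sin δ ≈ 0.900.
p = a·p₁ + b·p₂ ≈ (-0.094, -0.635, -0.767); φ = arcsin(p_z) ≈ -50.05°, λ = atan2(p_y, p_x) ≈ -98.42°.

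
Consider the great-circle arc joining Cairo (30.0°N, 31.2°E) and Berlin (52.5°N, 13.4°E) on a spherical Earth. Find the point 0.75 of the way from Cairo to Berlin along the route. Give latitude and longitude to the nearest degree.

≈ 47°N, 19°E

From cos δ = sin φ₁ sin φ₂ + cos φ₁ cos φ₂ cos Δλ, the central angle is δ ≈ 0.454 rad (26.0°).
Interpolate at f = 0.75 with slerp weights a = sin((1−f)δ)/sin δ ≈ 0.258, b = sin(fδ)/sin δ ≈ 0.761.
p = a·p₁ + b·p₂ ≈ (0.642, 0.223, 0.733); φ = arcsin(p_z) ≈ 47.16°, λ = atan2(p_y, p_x) ≈ 19.17°.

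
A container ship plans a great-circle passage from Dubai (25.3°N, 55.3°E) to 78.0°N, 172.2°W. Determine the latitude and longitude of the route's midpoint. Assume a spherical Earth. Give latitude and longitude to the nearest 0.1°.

≈ 61.0°N, 66.7°E

Convert each endpoint to a unit vector on the sphere (x = cos φ cos λ, y = cos φ sin λ, z = sin φ).
The central angle between the endpoints is δ = arccos(p₁·p₂) ≈ 1.275 rad (73.1°).
Interpolate at f = 1/2 with slerp weights a = sin((1−f)δ)/sin δ ≈ 0.622, b = sin(fδ)/sin δ ≈ 0.622.
p = a·p₁ + b·p₂ ≈ (0.192, 0.445, 0.875); φ = arcsin(p_z) ≈ 61.01°, λ = atan2(p_y, p_x) ≈ 66.65°.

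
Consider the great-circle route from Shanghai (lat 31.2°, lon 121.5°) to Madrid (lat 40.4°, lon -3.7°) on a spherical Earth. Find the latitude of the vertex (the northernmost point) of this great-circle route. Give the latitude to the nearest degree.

≈ 58°

The great circle lies in the plane with unit normal n̂ = (p₁ × p₂)/|p₁ × p₂|.
Here n̂_z ≈ -0.533; the vertex latitude is φ_max = arccos|n̂_z| ≈ 57.8°.
Check via Clairaut: cos φ_max = |cos φ₁| · sin C = cos(31.2°)·sin(38.5°) ≈ 0.533, again giving ≈ 57.8°.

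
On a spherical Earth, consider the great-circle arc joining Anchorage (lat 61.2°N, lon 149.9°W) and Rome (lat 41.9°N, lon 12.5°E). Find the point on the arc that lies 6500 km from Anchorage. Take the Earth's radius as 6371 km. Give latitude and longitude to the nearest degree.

≈ lat 59°N, lon 7°E

Convert each endpoint to a unit vector on the sphere (x = cos φ cos λ, y = cos φ sin λ, z = sin φ).
The central angle between the endpoints is δ = arccos(p₁·p₂) ≈ 1.325 rad (75.9°). The total great-circle distance is δ·R ≈ 1.325 × 6371 ≈ 8441 km, so the target fraction is f = 6500/8441 ≈ 0.770.
Interpolate at f ≈ 0.770 with slerp weights a = sin((1−f)δ)/sin δ ≈ 0.309, b = sin(fδ)/sin δ ≈ 0.879.
p = a·p₁ + b·p₂ ≈ (0.510, 0.067, 0.858); φ = arcsin(p_z) ≈ 59.07°, λ = atan2(p_y, p_x) ≈ 7.47°.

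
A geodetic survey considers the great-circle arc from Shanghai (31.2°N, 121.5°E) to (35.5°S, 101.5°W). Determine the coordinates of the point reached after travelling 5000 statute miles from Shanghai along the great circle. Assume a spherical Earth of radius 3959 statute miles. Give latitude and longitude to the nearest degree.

≈ (6°S, 173°W)

Convert each endpoint to a unit vector on the sphere (x = cos φ cos λ, y = cos φ sin λ, z = sin φ).
The central angle between the endpoints is δ = arccos(p₁·p₂) ≈ 2.515 rad (144.1°). The total great-circle distance is δ·R ≈ 2.515 × 3959 ≈ 9957 mi, so the target fraction is f = 5000/9957 ≈ 0.502.
Interpolate at f ≈ 0.502 with slerp weights a = sin((1−f)δ)/sin δ ≈ 1.620, b = sin(fδ)/sin δ ≈ 1.625.
p = a·p₁ + b·p₂ ≈ (-0.988, -0.115, -0.105); φ = arcsin(p_z) ≈ -6.02°, λ = atan2(p_y, p_x) ≈ -173.34°.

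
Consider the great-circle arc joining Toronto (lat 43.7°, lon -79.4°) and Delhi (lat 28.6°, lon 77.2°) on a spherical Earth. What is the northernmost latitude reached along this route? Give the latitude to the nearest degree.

≈ 75°

The great circle lies in the plane with unit normal n̂ = (p₁ × p₂)/|p₁ × p₂|.
Here n̂_z ≈ +0.260; the vertex latitude is φ_max = arccos|n̂_z| ≈ 74.9°.
Check via Clairaut: cos φ_max = |cos φ₁| · sin C = cos(43.7°)·sin(21.1°) ≈ 0.260, again giving ≈ 74.9°.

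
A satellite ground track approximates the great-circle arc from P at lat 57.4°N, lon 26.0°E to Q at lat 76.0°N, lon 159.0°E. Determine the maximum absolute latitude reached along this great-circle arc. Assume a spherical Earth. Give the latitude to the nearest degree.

The great circle lies in the plane with unit normal n̂ = (p₁ × p₂)/|p₁ × p₂|.
Here n̂_z ≈ +0.139; the vertex latitude is φ_max = arccos|n̂_z| ≈ 82.0°.
Check via Clairaut: cos φ_max = |cos φ₁| · sin C = cos(57.4°)·sin(15.0°) ≈ 0.139, again giving ≈ 82.0°.

≈ 82°N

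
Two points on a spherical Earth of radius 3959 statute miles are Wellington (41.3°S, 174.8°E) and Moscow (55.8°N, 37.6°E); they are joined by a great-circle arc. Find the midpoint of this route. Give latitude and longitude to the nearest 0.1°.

≈ (18.1°N, 126.4°E)

Convert each endpoint to a unit vector on the sphere (x = cos φ cos λ, y = cos φ sin λ, z = sin φ).
The central angle between the endpoints is δ = arccos(p₁·p₂) ≈ 2.598 rad (148.8°).
Interpolate at f = 1/2 with slerp weights a = sin((1−f)δ)/sin δ ≈ 1.862, b = sin(fδ)/sin δ ≈ 1.862.
p = a·p₁ + b·p₂ ≈ (-0.564, 0.765, 0.311); φ = arcsin(p_z) ≈ 18.12°, λ = atan2(p_y, p_x) ≈ 126.38°.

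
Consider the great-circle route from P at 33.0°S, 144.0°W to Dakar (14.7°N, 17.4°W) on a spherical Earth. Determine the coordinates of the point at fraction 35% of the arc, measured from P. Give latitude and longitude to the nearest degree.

Convert each endpoint to a unit vector on the sphere (x = cos φ cos λ, y = cos φ sin λ, z = sin φ).
The central angle between the endpoints is δ = arccos(p₁·p₂) ≈ 2.242 rad (128.5°).
Interpolate at f = 0.35 with slerp weights a = sin((1−f)δ)/sin δ ≈ 1.269, b = sin(fδ)/sin δ ≈ 0.902.
p = a·p₁ + b·p₂ ≈ (-0.028, -0.886, -0.462); φ = arcsin(p_z) ≈ -27.52°, λ = atan2(p_y, p_x) ≈ -91.81°.

≈ 28°S, 92°W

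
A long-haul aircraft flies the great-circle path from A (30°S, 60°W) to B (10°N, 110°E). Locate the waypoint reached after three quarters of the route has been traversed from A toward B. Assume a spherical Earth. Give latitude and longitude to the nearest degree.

≈ (26°S, 94°E)

From cos δ = sin φ₁ sin φ₂ + cos φ₁ cos φ₂ cos Δλ, the central angle is δ ≈ 2.756 rad (157.9°).
Interpolate at f = 3/4 with slerp weights a = sin((1−f)δ)/sin δ ≈ 1.692, b = sin(fδ)/sin δ ≈ 2.340.
p = a·p₁ + b·p₂ ≈ (-0.055, 0.896, -0.440); φ = arcsin(p_z) ≈ -26.09°, λ = atan2(p_y, p_x) ≈ 93.54°.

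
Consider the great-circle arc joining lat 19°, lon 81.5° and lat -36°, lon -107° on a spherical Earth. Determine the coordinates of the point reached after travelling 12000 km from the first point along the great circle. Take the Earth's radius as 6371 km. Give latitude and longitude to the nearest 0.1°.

≈ lat -69.1°, lon 172.1°

Write both endpoints as unit vectors p₁, p₂ with components (cos φ cos λ, cos φ sin λ, sin φ).
The central angle between the endpoints is δ = arccos(p₁·p₂) ≈ 2.817 rad (161.4°). The total great-circle distance is δ·R ≈ 2.817 × 6371 ≈ 17950 km, so the target fraction is f = 12000/17950 ≈ 0.669.
Interpolate at f ≈ 0.669 with slerp weights a = sin((1−f)δ)/sin δ ≈ 2.524, b = sin(fδ)/sin δ ≈ 2.987.
p = a·p₁ + b·p₂ ≈ (-0.354, 0.049, -0.934); φ = arcsin(p_z) ≈ -69.07°, λ = atan2(p_y, p_x) ≈ 172.11°.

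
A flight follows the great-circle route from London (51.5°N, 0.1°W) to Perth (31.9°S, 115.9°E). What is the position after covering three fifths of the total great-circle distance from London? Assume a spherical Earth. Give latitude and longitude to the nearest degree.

≈ (8°N, 80°E)

Convert each endpoint to a unit vector on the sphere (x = cos φ cos λ, y = cos φ sin λ, z = sin φ).
The central angle between the endpoints is δ = arccos(p₁·p₂) ≈ 2.272 rad (130.2°).
Interpolate at f = 3/5 with slerp weights a = sin((1−f)δ)/sin δ ≈ 1.032, b = sin(fδ)/sin δ ≈ 1.281.
p = a·p₁ + b·p₂ ≈ (0.168, 0.977, 0.131); φ = arcsin(p_z) ≈ 7.54°, λ = atan2(p_y, p_x) ≈ 80.26°.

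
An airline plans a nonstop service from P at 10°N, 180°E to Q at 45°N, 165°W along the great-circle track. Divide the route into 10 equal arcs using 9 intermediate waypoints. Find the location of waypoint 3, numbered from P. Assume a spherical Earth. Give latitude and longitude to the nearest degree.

≈ 21°N, 176°W

The haversine formula gives a central angle δ ≈ 0.651 rad (37.3°) between the endpoints.
Interpolate at f = 3/10 with slerp weights a = sin((1−f)δ)/sin δ ≈ 0.726, b = sin(fδ)/sin δ ≈ 0.320.
p = a·p₁ + b·p₂ ≈ (-0.934, -0.059, 0.353); φ = arcsin(p_z) ≈ 20.64°, λ = atan2(p_y, p_x) ≈ -176.41°.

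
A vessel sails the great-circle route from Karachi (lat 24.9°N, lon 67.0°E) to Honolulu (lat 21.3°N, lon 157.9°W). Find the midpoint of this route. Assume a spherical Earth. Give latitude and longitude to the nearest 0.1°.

≈ lat 48.1°N, lon 136.4°E

Write both endpoints as unit vectors p₁, p₂ with components (cos φ cos λ, cos φ sin λ, sin φ).
The central angle between the endpoints is δ = arccos(p₁·p₂) ≈ 2.033 rad (116.5°).
Interpolate at f = 1/2 with slerp weights a = sin((1−f)δ)/sin δ ≈ 0.950, b = sin(fδ)/sin δ ≈ 0.950.
p = a·p₁ + b·p₂ ≈ (-0.483, 0.460, 0.745); φ = arcsin(p_z) ≈ 48.15°, λ = atan2(p_y, p_x) ≈ 136.41°.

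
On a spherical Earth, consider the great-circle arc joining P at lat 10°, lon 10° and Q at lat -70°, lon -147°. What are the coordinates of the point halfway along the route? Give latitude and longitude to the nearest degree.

Convert each endpoint to a unit vector on the sphere (x = cos φ cos λ, y = cos φ sin λ, z = sin φ).
The central angle between the endpoints is δ = arccos(p₁·p₂) ≈ 2.064 rad (118.2°).
Interpolate at f = 1/2 with slerp weights a = sin((1−f)δ)/sin δ ≈ 0.974, b = sin(fδ)/sin δ ≈ 0.974.
p = a·p₁ + b·p₂ ≈ (0.665, -0.015, -0.746); φ = arcsin(p_z) ≈ -48.27°, λ = atan2(p_y, p_x) ≈ -1.28°.

≈ lat -48°, lon -1°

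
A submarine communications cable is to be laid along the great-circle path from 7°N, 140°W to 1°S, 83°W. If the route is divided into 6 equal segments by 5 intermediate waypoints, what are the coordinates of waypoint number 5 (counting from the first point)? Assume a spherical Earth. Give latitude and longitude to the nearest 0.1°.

≈ 0.5°N, 92.5°W

From cos δ = sin φ₁ sin φ₂ + cos φ₁ cos φ₂ cos Δλ, the central angle is δ ≈ 1.002 rad (57.4°).
Interpolate at f = 5/6 with slerp weights a = sin((1−f)δ)/sin δ ≈ 0.197, b = sin(fδ)/sin δ ≈ 0.880.
p = a·p₁ + b·p₂ ≈ (-0.043, -0.999, 0.009); φ = arcsin(p_z) ≈ 0.50°, λ = atan2(p_y, p_x) ≈ -92.45°.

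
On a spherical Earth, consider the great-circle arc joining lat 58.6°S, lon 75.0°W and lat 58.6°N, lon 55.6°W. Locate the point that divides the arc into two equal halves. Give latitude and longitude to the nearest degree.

≈ lat 0°N, lon 65°W

Write both endpoints as unit vectors p₁, p₂ with components (cos φ cos λ, cos φ sin λ, sin φ).
The central angle between the endpoints is δ = arccos(p₁·p₂) ≈ 2.063 rad (118.2°).
Interpolate at f = 1/2 with slerp weights a = sin((1−f)δ)/sin δ ≈ 0.974, b = sin(fδ)/sin δ ≈ 0.974.
p = a·p₁ + b·p₂ ≈ (0.418, -0.909, 0.000); φ = arcsin(p_z) ≈ 0.00°, λ = atan2(p_y, p_x) ≈ -65.30°.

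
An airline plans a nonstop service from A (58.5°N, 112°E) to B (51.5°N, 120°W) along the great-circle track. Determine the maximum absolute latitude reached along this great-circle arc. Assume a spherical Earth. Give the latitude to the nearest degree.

The great circle lies in the plane with unit normal n̂ = (p₁ × p₂)/|p₁ × p₂|.
Here n̂_z ≈ +0.290; the vertex latitude is φ_max = arccos|n̂_z| ≈ 73.2°.

≈ 73°N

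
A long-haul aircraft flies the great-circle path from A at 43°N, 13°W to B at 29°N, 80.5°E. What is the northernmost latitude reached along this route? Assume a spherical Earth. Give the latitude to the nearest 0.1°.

The great circle lies in the plane with unit normal n̂ = (p₁ × p₂)/|p₁ × p₂|.
Here n̂_z ≈ +0.667; the vertex latitude is φ_max = arccos|n̂_z| ≈ 48.1°.

≈ 48.1°N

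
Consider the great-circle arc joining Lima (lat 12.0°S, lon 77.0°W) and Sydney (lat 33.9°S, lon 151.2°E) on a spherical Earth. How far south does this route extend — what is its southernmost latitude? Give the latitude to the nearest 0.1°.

The great circle lies in the plane with unit normal n̂ = (p₁ × p₂)/|p₁ × p₂|.
Here n̂_z ≈ -0.669; the vertex latitude is φ_max = arccos|n̂_z| ≈ 48.0°.

≈ 48.0°S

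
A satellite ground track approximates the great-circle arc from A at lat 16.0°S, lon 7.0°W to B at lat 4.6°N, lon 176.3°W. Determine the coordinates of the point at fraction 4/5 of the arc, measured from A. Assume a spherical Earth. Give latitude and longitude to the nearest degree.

Write both endpoints as unit vectors p₁, p₂ with components (cos φ cos λ, cos φ sin λ, sin φ).
The central angle between the endpoints is δ = arccos(p₁·p₂) ≈ 2.871 rad (164.5°).
Interpolate at f = 4/5 with slerp weights a = sin((1−f)δ)/sin δ ≈ 2.032, b = sin(fδ)/sin δ ≈ 2.798.
p = a·p₁ + b·p₂ ≈ (-0.844, -0.418, -0.336); φ = arcsin(p_z) ≈ -19.62°, λ = atan2(p_y, p_x) ≈ -153.66°.

≈ lat 20°S, lon 154°W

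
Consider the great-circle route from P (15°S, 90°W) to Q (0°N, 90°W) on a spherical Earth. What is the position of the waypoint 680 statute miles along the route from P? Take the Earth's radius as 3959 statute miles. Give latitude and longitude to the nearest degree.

Write both endpoints as unit vectors p₁, p₂ with components (cos φ cos λ, cos φ sin λ, sin φ).
The central angle between the endpoints is δ = arccos(p₁·p₂) ≈ 0.262 rad (15.0°). The total great-circle distance is δ·R ≈ 0.262 × 3959 ≈ 1036 mi, so the target fraction is f = 680/1036 ≈ 0.656.
Interpolate at f ≈ 0.656 with slerp weights a = sin((1−f)δ)/sin δ ≈ 0.347, b = sin(fδ)/sin δ ≈ 0.660.
p = a·p₁ + b·p₂ ≈ (0.000, -0.996, -0.090); φ = arcsin(p_z) ≈ -5.16°, λ = atan2(p_y, p_x) ≈ -90.00°.

≈ (5°S, 90°W)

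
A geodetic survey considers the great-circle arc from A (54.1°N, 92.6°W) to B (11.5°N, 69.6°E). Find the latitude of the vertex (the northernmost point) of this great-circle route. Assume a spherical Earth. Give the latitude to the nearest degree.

≈ 79°N

The great circle lies in the plane with unit normal n̂ = (p₁ × p₂)/|p₁ × p₂|.
Here n̂_z ≈ +0.190; the vertex latitude is φ_max = arccos|n̂_z| ≈ 79.0°.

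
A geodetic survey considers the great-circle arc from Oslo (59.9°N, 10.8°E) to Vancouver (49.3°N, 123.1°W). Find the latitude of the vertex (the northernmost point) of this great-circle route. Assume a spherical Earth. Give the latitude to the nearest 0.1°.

≈ 74.9°N

The great circle lies in the plane with unit normal n̂ = (p₁ × p₂)/|p₁ × p₂|.
Here n̂_z ≈ -0.261; the vertex latitude is φ_max = arccos|n̂_z| ≈ 74.9°.
Check via Clairaut: cos φ_max = |cos φ₁| · sin C = cos(59.9°)·sin(31.3°) ≈ 0.261, again giving ≈ 74.9°.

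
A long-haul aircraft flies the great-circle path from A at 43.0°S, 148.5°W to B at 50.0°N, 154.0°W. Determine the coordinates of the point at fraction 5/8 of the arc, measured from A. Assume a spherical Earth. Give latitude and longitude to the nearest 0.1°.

≈ 15.1°N, 151.6°W

Convert each endpoint to a unit vector on the sphere (x = cos φ cos λ, y = cos φ sin λ, z = sin φ).
The central angle between the endpoints is δ = arccos(p₁·p₂) ≈ 1.625 rad (93.1°).
Interpolate at f = 5/8 with slerp weights a = sin((1−f)δ)/sin δ ≈ 0.573, b = sin(fδ)/sin δ ≈ 0.851.
p = a·p₁ + b·p₂ ≈ (-0.849, -0.459, 0.261); φ = arcsin(p_z) ≈ 15.13°, λ = atan2(p_y, p_x) ≈ -151.61°.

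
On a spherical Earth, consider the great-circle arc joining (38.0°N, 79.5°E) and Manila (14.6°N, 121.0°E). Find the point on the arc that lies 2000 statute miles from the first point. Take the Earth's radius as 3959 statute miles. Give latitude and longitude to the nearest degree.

≈ (24°N, 109°E)

From cos δ = sin φ₁ sin φ₂ + cos φ₁ cos φ₂ cos Δλ, the central angle is δ ≈ 0.758 rad (43.4°). The total great-circle distance is δ·R ≈ 0.758 × 3959 ≈ 3000 mi, so the target fraction is f = 2000/3000 ≈ 0.667.
Interpolate at f ≈ 0.667 with slerp weights a = sin((1−f)δ)/sin δ ≈ 0.364, b = sin(fδ)/sin δ ≈ 0.704.
p = a·p₁ + b·p₂ ≈ (-0.299, 0.866, 0.401); φ = arcsin(p_z) ≈ 23.67°, λ = atan2(p_y, p_x) ≈ 109.03°.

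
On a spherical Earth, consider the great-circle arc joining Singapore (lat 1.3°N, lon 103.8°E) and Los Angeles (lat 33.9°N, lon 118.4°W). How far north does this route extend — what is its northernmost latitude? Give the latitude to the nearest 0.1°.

≈ 45.7°N

The great circle lies in the plane with unit normal n̂ = (p₁ × p₂)/|p₁ × p₂|.
Here n̂_z ≈ +0.698; the vertex latitude is φ_max = arccos|n̂_z| ≈ 45.7°.
Check via Clairaut: cos φ_max = |cos φ₁| · sin C = cos(1.3°)·sin(44.3°) ≈ 0.698, again giving ≈ 45.7°.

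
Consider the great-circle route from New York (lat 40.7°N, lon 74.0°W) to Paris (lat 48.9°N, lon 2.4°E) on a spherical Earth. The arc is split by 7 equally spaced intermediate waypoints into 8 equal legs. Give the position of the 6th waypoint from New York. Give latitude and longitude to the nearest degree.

≈ lat 52°N, lon 18°W

Convert each endpoint to a unit vector on the sphere (x = cos φ cos λ, y = cos φ sin λ, z = sin φ).
The central angle between the endpoints is δ = arccos(p₁·p₂) ≈ 0.917 rad (52.5°).
Interpolate at f = 6/8 with slerp weights a = sin((1−f)δ)/sin δ ≈ 0.286, b = sin(fδ)/sin δ ≈ 0.800.
p = a·p₁ + b·p₂ ≈ (0.585, -0.187, 0.789); φ = arcsin(p_z) ≈ 52.12°, λ = atan2(p_y, p_x) ≈ -17.69°.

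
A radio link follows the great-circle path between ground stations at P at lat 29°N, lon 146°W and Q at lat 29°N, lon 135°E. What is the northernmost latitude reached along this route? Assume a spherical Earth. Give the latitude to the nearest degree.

≈ 36°N

The great circle lies in the plane with unit normal n̂ = (p₁ × p₂)/|p₁ × p₂|.
Here n̂_z ≈ -0.812; the vertex latitude is φ_max = arccos|n̂_z| ≈ 35.7°.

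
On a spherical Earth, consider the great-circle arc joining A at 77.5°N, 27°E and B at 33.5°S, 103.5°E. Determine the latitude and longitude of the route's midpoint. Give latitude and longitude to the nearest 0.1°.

From cos δ = sin φ₁ sin φ₂ + cos φ₁ cos φ₂ cos Δλ, the central angle is δ ≈ 2.091 rad (119.8°).
Interpolate at f = 1/2 with slerp weights a = sin((1−f)δ)/sin δ ≈ 0.997, b = sin(fδ)/sin δ ≈ 0.997.
p = a·p₁ + b·p₂ ≈ (-0.002, 0.906, 0.423); φ = arcsin(p_z) ≈ 25.02°, λ = atan2(p_y, p_x) ≈ 90.11°.

≈ 25.0°N, 90.1°E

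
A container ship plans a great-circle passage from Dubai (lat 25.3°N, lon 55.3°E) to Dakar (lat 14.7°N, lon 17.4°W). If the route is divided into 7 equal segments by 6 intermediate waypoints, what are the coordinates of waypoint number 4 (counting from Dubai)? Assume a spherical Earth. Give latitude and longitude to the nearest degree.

≈ lat 23°N, lon 12°E

Convert each endpoint to a unit vector on the sphere (x = cos φ cos λ, y = cos φ sin λ, z = sin φ).
The central angle between the endpoints is δ = arccos(p₁·p₂) ≈ 1.193 rad (68.4°).
Interpolate at f = 4/7 with slerp weights a = sin((1−f)δ)/sin δ ≈ 0.527, b = sin(fδ)/sin δ ≈ 0.678.
p = a·p₁ + b·p₂ ≈ (0.897, 0.195, 0.397); φ = arcsin(p_z) ≈ 23.39°, λ = atan2(p_y, p_x) ≈ 12.28°.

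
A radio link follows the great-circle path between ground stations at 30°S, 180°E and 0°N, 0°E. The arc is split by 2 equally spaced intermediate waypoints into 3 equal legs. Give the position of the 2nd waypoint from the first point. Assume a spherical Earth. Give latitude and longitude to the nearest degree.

The haversine formula gives a central angle δ ≈ 2.618 rad (150.0°) between the endpoints.
Interpolate at f = 2/3 with slerp weights a = sin((1−f)δ)/sin δ ≈ 1.532, b = sin(fδ)/sin δ ≈ 1.970.
p = a·p₁ + b·p₂ ≈ (0.643, 0.000, -0.766); φ = arcsin(p_z) ≈ -50.00°, λ = atan2(p_y, p_x) ≈ 0.00°.

≈ 50°S, 0°E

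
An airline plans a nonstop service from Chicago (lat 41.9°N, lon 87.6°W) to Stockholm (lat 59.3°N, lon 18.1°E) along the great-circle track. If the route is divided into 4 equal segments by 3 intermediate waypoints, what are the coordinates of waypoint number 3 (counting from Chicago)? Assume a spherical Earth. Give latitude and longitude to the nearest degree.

Convert each endpoint to a unit vector on the sphere (x = cos φ cos λ, y = cos φ sin λ, z = sin φ).
The central angle between the endpoints is δ = arccos(p₁·p₂) ≈ 1.080 rad (61.9°).
Interpolate at f = 3/4 with slerp weights a = sin((1−f)δ)/sin δ ≈ 0.302, b = sin(fδ)/sin δ ≈ 0.821.
p = a·p₁ + b·p₂ ≈ (0.408, -0.095, 0.908); φ = arcsin(p_z) ≈ 65.24°, λ = atan2(p_y, p_x) ≈ -13.06°.

≈ lat 65°N, lon 13°W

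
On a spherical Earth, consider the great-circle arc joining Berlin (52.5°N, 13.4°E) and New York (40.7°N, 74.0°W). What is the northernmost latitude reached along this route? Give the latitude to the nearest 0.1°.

The great circle lies in the plane with unit normal n̂ = (p₁ × p₂)/|p₁ × p₂|.
Here n̂_z ≈ -0.547; the vertex latitude is φ_max = arccos|n̂_z| ≈ 56.8°.

≈ 56.8°N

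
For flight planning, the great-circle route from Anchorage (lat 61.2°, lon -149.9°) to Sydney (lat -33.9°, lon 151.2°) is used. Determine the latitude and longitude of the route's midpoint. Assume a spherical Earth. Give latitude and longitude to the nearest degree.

From cos δ = sin φ₁ sin φ₂ + cos φ₁ cos φ₂ cos Δλ, the central angle is δ ≈ 1.857 rad (106.4°).
Interpolate at f = 1/2 with slerp weights a = sin((1−f)δ)/sin δ ≈ 0.835, b = sin(fδ)/sin δ ≈ 0.835.
p = a·p₁ + b·p₂ ≈ (-0.955, 0.132, 0.266); φ = arcsin(p_z) ≈ 15.42°, λ = atan2(p_y, p_x) ≈ 172.12°.

≈ lat 15°, lon 172°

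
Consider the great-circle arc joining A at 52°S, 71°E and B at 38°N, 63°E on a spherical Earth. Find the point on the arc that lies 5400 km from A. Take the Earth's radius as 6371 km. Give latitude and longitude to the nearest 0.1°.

Convert each endpoint to a unit vector on the sphere (x = cos φ cos λ, y = cos φ sin λ, z = sin φ).
The central angle between the endpoints is δ = arccos(p₁·p₂) ≈ 1.576 rad (90.3°). The total great-circle distance is δ·R ≈ 1.576 × 6371 ≈ 10038 km, so the target fraction is f = 5400/10038 ≈ 0.538.
Interpolate at f ≈ 0.538 with slerp weights a = sin((1−f)δ)/sin δ ≈ 0.665, b = sin(fδ)/sin δ ≈ 0.750.
p = a·p₁ + b·p₂ ≈ (0.402, 0.914, -0.063); φ = arcsin(p_z) ≈ -3.60°, λ = atan2(p_y, p_x) ≈ 66.27°.

≈ 3.6°S, 66.3°E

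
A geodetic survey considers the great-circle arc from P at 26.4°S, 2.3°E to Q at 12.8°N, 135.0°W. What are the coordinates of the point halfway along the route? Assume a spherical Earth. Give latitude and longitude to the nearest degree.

≈ 18°S, 73°W

From cos δ = sin φ₁ sin φ₂ + cos φ₁ cos φ₂ cos Δλ, the central angle is δ ≈ 2.404 rad (137.8°).
Interpolate at f = 1/2 with slerp weights a = sin((1−f)δ)/sin δ ≈ 1.388, b = sin(fδ)/sin δ ≈ 1.388.
p = a·p₁ + b·p₂ ≈ (0.285, -0.907, -0.310); φ = arcsin(p_z) ≈ -18.04°, λ = atan2(p_y, p_x) ≈ -72.55°.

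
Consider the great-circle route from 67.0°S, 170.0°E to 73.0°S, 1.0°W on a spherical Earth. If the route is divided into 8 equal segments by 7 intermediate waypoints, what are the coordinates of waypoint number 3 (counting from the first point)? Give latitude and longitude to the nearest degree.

≈ 82°S, 163°E

Write both endpoints as unit vectors p₁, p₂ with components (cos φ cos λ, cos φ sin λ, sin φ).
The central angle between the endpoints is δ = arccos(p₁·p₂) ≈ 0.696 rad (39.9°).
Interpolate at f = 3/8 with slerp weights a = sin((1−f)δ)/sin δ ≈ 0.657, b = sin(fδ)/sin δ ≈ 0.402.
p = a·p₁ + b·p₂ ≈ (-0.135, 0.043, -0.990); φ = arcsin(p_z) ≈ -81.85°, λ = atan2(p_y, p_x) ≈ 162.54°.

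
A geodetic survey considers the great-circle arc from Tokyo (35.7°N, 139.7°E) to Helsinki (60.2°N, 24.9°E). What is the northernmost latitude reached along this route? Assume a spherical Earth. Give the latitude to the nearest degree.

≈ 67°N

The great circle lies in the plane with unit normal n̂ = (p₁ × p₂)/|p₁ × p₂|.
Here n̂_z ≈ -0.389; the vertex latitude is φ_max = arccos|n̂_z| ≈ 67.1°.
Check via Clairaut: cos φ_max = |cos φ₁| · sin C = cos(35.7°)·sin(28.6°) ≈ 0.389, again giving ≈ 67.1°.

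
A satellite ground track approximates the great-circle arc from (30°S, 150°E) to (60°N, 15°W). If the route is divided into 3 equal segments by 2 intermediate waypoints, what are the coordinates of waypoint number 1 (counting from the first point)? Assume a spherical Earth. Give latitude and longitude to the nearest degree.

≈ (18°N, 139°E)

Write both endpoints as unit vectors p₁, p₂ with components (cos φ cos λ, cos φ sin λ, sin φ).
The central angle between the endpoints is δ = arccos(p₁·p₂) ≈ 2.589 rad (148.4°).
Interpolate at f = 1/3 with slerp weights a = sin((1−f)δ)/sin δ ≈ 1.883, b = sin(fδ)/sin δ ≈ 1.448.
p = a·p₁ + b·p₂ ≈ (-0.713, 0.628, 0.313); φ = arcsin(p_z) ≈ 18.22°, λ = atan2(p_y, p_x) ≈ 138.62°.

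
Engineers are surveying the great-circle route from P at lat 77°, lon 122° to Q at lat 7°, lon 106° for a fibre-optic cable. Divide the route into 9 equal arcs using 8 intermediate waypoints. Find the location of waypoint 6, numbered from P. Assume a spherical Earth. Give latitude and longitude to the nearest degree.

≈ lat 30°, lon 108°

Write both endpoints as unit vectors p₁, p₂ with components (cos φ cos λ, cos φ sin λ, sin φ).
The central angle between the endpoints is δ = arccos(p₁·p₂) ≈ 1.231 rad (70.5°).
Interpolate at f = 6/9 with slerp weights a = sin((1−f)δ)/sin δ ≈ 0.423, b = sin(fδ)/sin δ ≈ 0.776.
p = a·p₁ + b·p₂ ≈ (-0.263, 0.821, 0.507); φ = arcsin(p_z) ≈ 30.45°, λ = atan2(p_y, p_x) ≈ 107.74°.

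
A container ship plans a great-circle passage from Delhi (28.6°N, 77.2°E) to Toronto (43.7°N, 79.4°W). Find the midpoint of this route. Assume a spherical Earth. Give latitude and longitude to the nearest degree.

≈ 73°N, 24°E

Write both endpoints as unit vectors p₁, p₂ with components (cos φ cos λ, cos φ sin λ, sin φ).
The central angle between the endpoints is δ = arccos(p₁·p₂) ≈ 1.825 rad (104.6°).
Interpolate at f = 1/2 with slerp weights a = sin((1−f)δ)/sin δ ≈ 0.817, b = sin(fδ)/sin δ ≈ 0.817.
p = a·p₁ + b·p₂ ≈ (0.268, 0.119, 0.956); φ = arcsin(p_z) ≈ 72.96°, λ = atan2(p_y, p_x) ≈ 23.96°.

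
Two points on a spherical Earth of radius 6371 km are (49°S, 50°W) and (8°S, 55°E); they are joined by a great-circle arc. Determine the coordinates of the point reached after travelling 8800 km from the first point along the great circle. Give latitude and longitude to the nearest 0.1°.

Write both endpoints as unit vectors p₁, p₂ with components (cos φ cos λ, cos φ sin λ, sin φ).
The central angle between the endpoints is δ = arccos(p₁·p₂) ≈ 1.634 rad (93.6°). The total great-circle distance is δ·R ≈ 1.634 × 6371 ≈ 10410 km, so the target fraction is f = 8800/10410 ≈ 0.845.
Interpolate at f ≈ 0.845 with slerp weights a = sin((1−f)δ)/sin δ ≈ 0.251, b = sin(fδ)/sin δ ≈ 0.984.
p = a·p₁ + b·p₂ ≈ (0.665, 0.672, -0.326); φ = arcsin(p_z) ≈ -19.03°, λ = atan2(p_y, p_x) ≈ 45.33°.

≈ (19.0°S, 45.3°E)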